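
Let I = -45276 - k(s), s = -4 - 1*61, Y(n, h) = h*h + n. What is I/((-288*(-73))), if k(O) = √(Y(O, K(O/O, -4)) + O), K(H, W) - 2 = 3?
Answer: -3773/1752 - I*√105/21024 ≈ -2.1535 - 0.00048739*I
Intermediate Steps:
K(H, W) = 5 (K(H, W) = 2 + 3 = 5)
Y(n, h) = n + h² (Y(n, h) = h² + n = n + h²)
s = -65 (s = -4 - 61 = -65)
k(O) = √(25 + 2*O) (k(O) = √((O + 5²) + O) = √((O + 25) + O) = √((25 + O) + O) = √(25 + 2*O))
I = -45276 - I*√105 (I = -45276 - √(25 + 2*(-65)) = -45276 - √(25 - 130) = -45276 - √(-105) = -45276 - I*√105 ≈ -45276.0 - 10.247*I)
I/((-288*(-73))) = (-45276 - I*√105)/((-288*(-73))) = (-45276 - I*√105)/21024 = (-45276 - I*√105)*(1/21024) = -3773/1752 - I*√105/21024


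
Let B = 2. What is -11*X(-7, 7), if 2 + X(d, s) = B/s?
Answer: 132/7 ≈ 18.857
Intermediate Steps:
X(d, s) = -2 + 2/s
-11*X(-7, 7) = -11*(-2 + 2/7) = -11*(-12/7) = 132/7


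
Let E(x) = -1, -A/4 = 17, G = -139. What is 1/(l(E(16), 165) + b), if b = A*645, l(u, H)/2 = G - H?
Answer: -1/44468 ≈ -2.2488e-5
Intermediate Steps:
A = -68 (A = -4*17 = -68)
l(u, H) = -278 - 2*H (l(u, H) = 2*(-139 - H) = -278 - 2*H)
b = -43860 (b = -68*645 = -43860)
1/(l(E(16), 165) + b) = 1/((-278 - 2*165) - 43860) = 1/((-278 - 330) - 43860) = 1/(-608 - 43860) = 1/(-44468) = -1/44468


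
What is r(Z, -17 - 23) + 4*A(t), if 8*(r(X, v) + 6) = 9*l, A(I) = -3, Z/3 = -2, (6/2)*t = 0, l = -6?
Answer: -99/4 ≈ -24.750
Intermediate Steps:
t = 0 (t = (1/3)*0 = 0)
Z = -6 (Z = 3*(-2) = -6)
r(X, v) = -51/4 (r(X, v) = -6 + (9*(-6))/8 = -6 + (1/8)*(-54) = -6 - 27/4 = -51/4)
r(Z, -17 - 23) + 4*A(t) = -51/4 + 4*(-3) = -51/4 - 12 = -99/4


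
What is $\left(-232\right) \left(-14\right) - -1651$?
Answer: $4899$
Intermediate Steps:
$\left(-232\right) \left(-14\right) - -1651 = 3248 + 1651 = 4899$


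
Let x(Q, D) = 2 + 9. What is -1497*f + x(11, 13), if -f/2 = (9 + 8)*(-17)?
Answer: -865255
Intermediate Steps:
x(Q, D) = 11
f = 578 (f = -2*(9 + 8)*(-17) = -34*(-17) = -2*(-289) = 578)
-1497*f + x(11, 13) = -1497*578 + 11 = -865266 + 11 = -865255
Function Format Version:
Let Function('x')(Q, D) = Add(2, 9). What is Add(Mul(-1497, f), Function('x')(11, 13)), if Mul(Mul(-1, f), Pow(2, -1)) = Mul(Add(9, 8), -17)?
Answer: -865255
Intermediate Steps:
Function('x')(Q, D) = 11
f = 578 (f = Mul(-2, Mul(Add(9, 8), -17)) = Mul(-2, Mul(17, -17)) = Mul(-2, -289) = 578)
Add(Mul(-1497, f), Function('x')(11, 13)) = Add(Mul(-1497, 578), 11) = Add(-865266, 11) = -865255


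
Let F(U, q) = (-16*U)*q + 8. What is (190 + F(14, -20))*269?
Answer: 1258382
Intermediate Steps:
F(U, q) = 8 - 16*U*q (F(U, q) = -16*U*q + 8 = 8 - 16*U*q)
(190 + F(14, -20))*269 = (190 + (8 - 16*14*(-20)))*269 = (190 + (8 + 4480))*269 = (190 + 4488)*269 = 4678*269 = 1258382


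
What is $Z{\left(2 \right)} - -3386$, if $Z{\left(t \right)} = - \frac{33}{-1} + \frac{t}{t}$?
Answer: $3420$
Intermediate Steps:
$Z{\left(t \right)} = 34$ ($Z{\left(t \right)} = \left(-33\right) \left(-1\right) + 1 = 33 + 1 = 34$)
$Z{\left(2 \right)} - -3386 = 34 - -3386 = 34 + 3386 = 3420$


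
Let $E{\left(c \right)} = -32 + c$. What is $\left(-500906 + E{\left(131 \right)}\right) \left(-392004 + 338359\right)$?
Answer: $26865791515$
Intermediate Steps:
$\left(-500906 + E{\left(131 \right)}\right) \left(-392004 + 338359\right) = \left(-500906 + \left(-32 + 131\right)\right) \left(-392004 + 338359\right) = \left(-500906 + 99\right) \left(-53645\right) = \left(-500807\right) \left(-53645\right) = 26865791515$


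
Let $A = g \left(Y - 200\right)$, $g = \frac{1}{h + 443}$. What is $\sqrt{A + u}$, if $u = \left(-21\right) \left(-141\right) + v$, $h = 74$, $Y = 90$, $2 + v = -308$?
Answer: $\frac{3 \sqrt{650621}}{47} \approx 51.486$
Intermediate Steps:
$v = -310$ ($v = -2 - 308 = -310$)
$g = \frac{1}{517}$ ($g = \frac{1}{74 + 443} = \frac{1}{517} \approx 0.0019342$)
$u = 2651$ ($u = \left(-21\right) \left(-141\right) - 310 = 2961 - 310 = 2651$)
$A = - \frac{10}{47}$ ($A = \frac{90 - 200}{517} = \frac{1}{517} \left(-110\right) = - \frac{10}{47} \approx -0.21277$)
$\sqrt{A + u} = \sqrt{- \frac{10}{47} + 2651} = \sqrt{\frac{124587}{47}} = \frac{3 \sqrt{650621}}{47}$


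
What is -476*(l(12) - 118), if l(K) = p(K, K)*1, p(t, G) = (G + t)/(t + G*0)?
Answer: 55216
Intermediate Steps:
p(t, G) = (G + t)/t (p(t, G) = (G + t)/(t + 0) = (G + t)/t)
l(K) = 2 (l(K) = ((K + K)/K)*1 = ((2*K)/K)*1 = 2*1 = 2)
-476*(l(12) - 118) = -476*(2 - 118) = -476*(-116) = 55216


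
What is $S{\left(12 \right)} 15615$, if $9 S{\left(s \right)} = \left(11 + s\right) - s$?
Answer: $19085$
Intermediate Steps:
$S{\left(s \right)} = \frac{11}{9}$ ($S{\left(s \right)} = \frac{\left(11 + s\right) - s}{9} = \frac{1}{9} \cdot 11 = \frac{11}{9}$)
$S{\left(12 \right)} 15615 = \frac{11}{9} \cdot 15615 = 19085$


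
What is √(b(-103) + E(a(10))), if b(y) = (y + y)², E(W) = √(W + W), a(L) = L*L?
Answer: √(42436 + 10*√2) ≈ 206.03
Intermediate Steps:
a(L) = L²
E(W) = √2*√W (E(W) = √(2*W) = √2*√W)
b(y) = 4*y² (b(y) = (2*y)² = 4*y²)
√(b(-103) + E(a(10))) = √(4*(-103)² + √2*√(10²)) = √(4*10609 + √2*√100) = √(42436 + √2*10) = √(42436 + 10*√2)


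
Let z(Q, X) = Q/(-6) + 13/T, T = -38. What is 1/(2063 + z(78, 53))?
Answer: 38/77887 ≈ 0.00048789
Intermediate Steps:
z(Q, X) = -13/38 - Q/6 (z(Q, X) = Q/(-6) + 13/(-38) = Q*(-⅙) + 13*(-1/38) = -Q/6 - 13/38 = -13/38 - Q/6)
1/(2063 + z(78, 53)) = 1/(2063 + (-13/38 - ⅙*78)) = 1/(2063 + (-13/38 - 13)) = 1/(2063 - 507/38) = 1/(77887/38) = 38/77887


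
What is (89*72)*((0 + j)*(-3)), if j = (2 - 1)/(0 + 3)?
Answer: -6408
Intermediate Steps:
j = ⅓ (j = 1/3 = 1*(⅓) = ⅓ ≈ 0.33333)
(89*72)*((0 + j)*(-3)) = (89*72)*((0 + ⅓)*(-3)) = 6408*((⅓)*(-3)) = 6408*(-1) = -6408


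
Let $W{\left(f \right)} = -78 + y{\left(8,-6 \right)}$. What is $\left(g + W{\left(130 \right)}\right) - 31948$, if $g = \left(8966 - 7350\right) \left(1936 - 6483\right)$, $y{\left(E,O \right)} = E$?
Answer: $-7379970$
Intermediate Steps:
$W{\left(f \right)} = -70$ ($W{\left(f \right)} = -78 + 8 = -70$)
$g = -7347952$ ($g = 1616 \left(-4547\right) = -7347952$)
$\left(g + W{\left(130 \right)}\right) - 31948 = \left(-7347952 - 70\right) - 31948 = -7348022 - 31948 = -7379970$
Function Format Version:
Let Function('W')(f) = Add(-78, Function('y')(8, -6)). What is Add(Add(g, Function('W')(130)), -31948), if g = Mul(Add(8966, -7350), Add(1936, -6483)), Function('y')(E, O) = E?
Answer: -7379970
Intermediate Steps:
Function('W')(f) = -70 (Function('W')(f) = Add(-78, 8) = -70)
g = -7347952 (g = Mul(1616, -4547) = -7347952)
Add(Add(g, Function('W')(130)), -31948) = Add(Add(-7347952, -70), -31948) = Add(-7348022, -31948) = -7379970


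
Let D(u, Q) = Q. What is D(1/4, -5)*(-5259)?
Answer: 26295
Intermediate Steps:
D(1/4, -5)*(-5259) = -5*(-5259) = 26295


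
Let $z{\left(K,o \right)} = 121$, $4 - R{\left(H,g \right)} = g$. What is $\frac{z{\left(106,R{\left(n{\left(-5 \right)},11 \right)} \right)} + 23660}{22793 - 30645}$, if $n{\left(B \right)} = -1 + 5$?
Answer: $- \frac{23781}{7852} \approx -3.0287$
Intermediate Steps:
$n{\left(B \right)} = 4$
$R{\left(H,g \right)} = 4 - g$
$\frac{z{\left(106,R{\left(n{\left(-5 \right)},11 \right)} \right)} + 23660}{22793 - 30645} = \frac{121 + 23660}{22793 - 30645} = \frac{23781}{-7852} = 23781 \left(- \frac{1}{7852}\right) = - \frac{23781}{7852}$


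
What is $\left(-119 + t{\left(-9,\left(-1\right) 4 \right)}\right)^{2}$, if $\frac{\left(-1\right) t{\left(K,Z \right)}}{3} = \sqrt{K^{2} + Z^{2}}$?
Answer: $15034 + 714 \sqrt{97} \approx 22066.0$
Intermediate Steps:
$t{\left(K,Z \right)} = - 3 \sqrt{K^{2} + Z^{2}}$
$\left(-119 + t{\left(-9,\left(-1\right) 4 \right)}\right)^{2} = \left(-119 - 3 \sqrt{\left(-9\right)^{2} + \left(\left(-1\right) 4\right)^{2}}\right)^{2} = \left(-119 - 3 \sqrt{81 + \left(-4\right)^{2}}\right)^{2} = \left(-119 - 3 \sqrt{81 + 16}\right)^{2} = \left(-119 - 3 \sqrt{97}\right)^{2}$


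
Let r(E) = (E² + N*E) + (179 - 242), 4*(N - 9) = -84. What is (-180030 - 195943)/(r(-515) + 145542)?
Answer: -28921/32068 ≈ -0.90187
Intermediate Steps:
N = -12 (N = 9 + (¼)*(-84) = 9 - 21 = -12)
r(E) = -63 + E² - 12*E (r(E) = (E² - 12*E) + (179 - 242) = (E² - 12*E) - 63 = -63 + E² - 12*E)
(-180030 - 195943)/(r(-515) + 145542) = (-180030 - 195943)/((-63 + (-515)² - 12*(-515)) + 145542) = -375973/((-63 + 265225 + 6180) + 145542) = -375973/(271342 + 145542) = -375973/416884 = -375973*1/416884 = -28921/32068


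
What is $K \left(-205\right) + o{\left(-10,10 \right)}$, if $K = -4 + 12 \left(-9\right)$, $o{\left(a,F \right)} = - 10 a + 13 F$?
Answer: $23190$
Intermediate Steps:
$K = -112$ ($K = -4 - 108 = -112$)
$K \left(-205\right) + o{\left(-10,10 \right)} = \left(-112\right) \left(-205\right) + \left(\left(-10\right) \left(-10\right) + 13 \cdot 10\right) = 22960 + \left(100 + 130\right) = 22960 + 230 = 23190$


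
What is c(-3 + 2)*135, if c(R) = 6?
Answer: 810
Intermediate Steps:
c(-3 + 2)*135 = 6*135 = 810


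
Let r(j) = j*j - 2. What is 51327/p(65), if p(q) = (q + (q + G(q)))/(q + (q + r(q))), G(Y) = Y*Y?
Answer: 223426431/4355 ≈ 51303.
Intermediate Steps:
G(Y) = Y²
r(j) = -2 + j² (r(j) = j² - 2 = -2 + j²)
p(q) = (q² + 2*q)/(-2 + q² + 2*q) (p(q) = (q + (q + q²))/(q + (q + (-2 + q²))) = (q² + 2*q)/(q + (-2 + q + q²)) = (q² + 2*q)/(-2 + q² + 2*q))
51327/p(65) = 51327/((65*(2 + 65)/(-2 + 65² + 2*65))) = 51327/((65*67/(-2 + 4225 + 130))) = 51327/((65*67/4353)) = 51327/((65*(1/4353)*67)) = 51327/(4355/4353) = 51327*(4353/4355) = 223426431/4355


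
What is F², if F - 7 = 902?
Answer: 826281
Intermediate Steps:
F = 909 (F = 7 + 902 = 909)
F² = 909² = 826281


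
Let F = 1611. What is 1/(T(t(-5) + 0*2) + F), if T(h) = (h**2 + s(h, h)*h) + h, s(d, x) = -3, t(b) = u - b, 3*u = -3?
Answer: 1/1619 ≈ 0.00061767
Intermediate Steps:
u = -1 (u = (1/3)*(-3) = -1)
t(b) = -1 - b
T(h) = h**2 - 2*h (T(h) = (h**2 - 3*h) + h = h**2 - 2*h)
1/(T(t(-5) + 0*2) + F) = 1/(((-1 - 1*(-5)) + 0*2)*(-2 + ((-1 - 1*(-5)) + 0*2)) + 1611) = 1/(((-1 + 5) + 0)*(-2 + ((-1 + 5) + 0)) + 1611) = 1/((4 + 0)*(-2 + (4 + 0)) + 1611) = 1/(4*(-2 + 4) + 1611) = 1/(4*2 + 1611) = 1/(8 + 1611) = 1/1619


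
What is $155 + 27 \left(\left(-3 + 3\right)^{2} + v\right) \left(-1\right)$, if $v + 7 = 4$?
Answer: $236$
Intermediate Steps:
$v = -3$ ($v = -7 + 4 = -3$)
$155 + 27 \left(\left(-3 + 3\right)^{2} + v\right) \left(-1\right) = 155 + 27 \left(\left(-3 + 3\right)^{2} - 3\right) \left(-1\right) = 155 + 27 \left(0^{2} - 3\right) \left(-1\right) = 155 + 27 \left(0 - 3\right) \left(-1\right) = 155 + 27 \left(\left(-3\right) \left(-1\right)\right) = 155 + 27 \cdot 3 = 155 + 81 = 236$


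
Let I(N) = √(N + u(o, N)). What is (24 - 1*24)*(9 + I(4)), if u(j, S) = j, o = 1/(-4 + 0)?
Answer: 0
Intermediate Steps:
o = -¼ (o = 1/(-4) = -¼ ≈ -0.25000)
I(N) = √(-¼ + N) (I(N) = √(N - ¼) = √(-¼ + N))
(24 - 1*24)*(9 + I(4)) = (24 - 1*24)*(9 + √(-1 + 4*4)/2) = (24 - 24)*(9 + √(-1 + 16)/2) = 0*(9 + √15/2) = 0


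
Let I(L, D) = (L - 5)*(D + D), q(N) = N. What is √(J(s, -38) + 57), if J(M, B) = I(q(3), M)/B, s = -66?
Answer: √18069/19 ≈ 7.0748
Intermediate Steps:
I(L, D) = 2*D*(-5 + L) (I(L, D) = (-5 + L)*(2*D) = 2*D*(-5 + L))
J(M, B) = -4*M/B (J(M, B) = (2*M*(-5 + 3))/B = (2*M*(-2))/B = (-4*M)/B = -4*M/B)
√(J(s, -38) + 57) = √(-4*(-66)/(-38) + 57) = √(-4*(-66)*(-1/38) + 57) = √(-132/19 + 57) = √(951/19) = √18069/19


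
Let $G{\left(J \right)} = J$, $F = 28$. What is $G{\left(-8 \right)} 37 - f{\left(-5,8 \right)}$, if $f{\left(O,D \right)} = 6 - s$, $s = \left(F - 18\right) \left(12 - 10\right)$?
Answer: $-282$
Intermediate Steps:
$s = 20$ ($s = \left(28 - 18\right) \left(12 - 10\right) = 10 \cdot 2 = 20$)
$f{\left(O,D \right)} = -14$ ($f{\left(O,D \right)} = 6 - 20 = -14$)
$G{\left(-8 \right)} 37 - f{\left(-5,8 \right)} = \left(-8\right) 37 - -14 = -296 + 14 = -282$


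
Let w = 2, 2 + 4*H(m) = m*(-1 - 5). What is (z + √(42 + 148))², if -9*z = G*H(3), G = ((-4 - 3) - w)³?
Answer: (405 - √190)² ≈ 1.5305e+5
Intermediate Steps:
H(m) = -½ - 3*m/2 (H(m) = -½ + (m*(-1 - 5))/4 = -½ + (m*(-6))/4 = -½ + (-6*m)/4 = -½ - 3*m/2)
G = -729 (G = ((-4 - 3) - 1*2)³ = (-7 - 2)³ = (-9)³ = -729)
z = -405 (z = -(-81)*(-½ - 3/2*3) = -(-81)*(-½ - 9/2) = -(-81)*(-5) = -⅑*3645 = -405)
(z + √(42 + 148))² = (-405 + √(42 + 148))² = (-405 + √190)²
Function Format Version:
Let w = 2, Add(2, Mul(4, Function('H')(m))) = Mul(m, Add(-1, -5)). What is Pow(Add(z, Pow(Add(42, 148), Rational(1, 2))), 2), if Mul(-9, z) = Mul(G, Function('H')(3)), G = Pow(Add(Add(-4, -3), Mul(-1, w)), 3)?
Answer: Pow(Add(405, Mul(-1, Pow(190, Rational(1, 2)))), 2) ≈ 1.5305e+5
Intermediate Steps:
Function('H')(m) = Add(Rational(-1, 2), Mul(Rational(-3, 2), m)) (Function('H')(m) = Add(Rational(-1, 2), Mul(Rational(1, 4), Mul(m, Add(-1, -5)))) = Add(Rational(-1, 2), Mul(Rational(1, 4), Mul(m, -6))) = Add(Rational(-1, 2), Mul(Rational(1, 4), Mul(-6, m))) = Add(Rational(-1, 2), Mul(Rational(-3, 2), m)))
G = -729 (G = Pow(Add(Add(-4, -3), Mul(-1, 2)), 3) = Pow(Add(-7, -2), 3) = Pow(-9, 3) = -729)
z = -405 (z = Mul(Rational(-1, 9), Mul(-729, Add(Rational(-1, 2), Mul(Rational(-3, 2), 3)))) = Mul(Rational(-1, 9), Mul(-729, Add(Rational(-1, 2), Rational(-9, 2)))) = Mul(Rational(-1, 9), Mul(-729, -5)) = Mul(Rational(-1, 9), 3645) = -405)
Pow(Add(z, Pow(Add(42, 148), Rational(1, 2))), 2) = Pow(Add(-405, Pow(Add(42, 148), Rational(1, 2))), 2) = Pow(Add(-405, Pow(190, Rational(1, 2))), 2)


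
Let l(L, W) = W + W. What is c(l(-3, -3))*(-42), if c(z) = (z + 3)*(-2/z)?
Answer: 42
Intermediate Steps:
l(L, W) = 2*W
c(z) = -2*(3 + z)/z (c(z) = (3 + z)*(-2/z) = -2*(3 + z)/z)
c(l(-3, -3))*(-42) = (-2 - 6/(2*(-3)))*(-42) = (-2 - 6/(-6))*(-42) = (-2 - 6*(-1/6))*(-42) = (-2 + 1)*(-42) = -1*(-42) = 42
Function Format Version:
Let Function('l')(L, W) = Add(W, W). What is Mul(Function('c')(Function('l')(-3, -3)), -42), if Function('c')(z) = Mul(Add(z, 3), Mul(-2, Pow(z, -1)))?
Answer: 42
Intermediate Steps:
Function('l')(L, W) = Mul(2, W)
Function('c')(z) = Mul(-2, Pow(z, -1), Add(3, z)) (Function('c')(z) = Mul(Add(3, z), Mul(-2, Pow(z, -1))) = Mul(-2, Pow(z, -1), Add(3, z)))
Mul(Function('c')(Function('l')(-3, -3)), -42) = Mul(Add(-2, Mul(-6, Pow(Mul(2, -3), -1))), -42) = Mul(Add(-2, Mul(-6, Pow(-6, -1))), -42) = Mul(Add(-2, Mul(-6, Rational(-1, 6))), -42) = Mul(Add(-2, 1), -42) = Mul(-1, -42) = 42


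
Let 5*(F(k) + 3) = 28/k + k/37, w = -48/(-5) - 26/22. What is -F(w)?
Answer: 10784806/4711025 ≈ 2.2893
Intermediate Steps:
w = 463/55 (w = -48*(-1/5) - 26*1/22 = 48/5 - 13/11 = 463/55 ≈ 8.4182)
F(k) = -3 + k/185 + 28/(5*k) (F(k) = -3 + (28/k + k/37)/5 = -3 + (k/185 + 28/(5*k)) = -3 + k/185 + 28/(5*k))
-F(w) = -(1036 + 463*(-555 + 463/55)/55)/(185*463/55) = -55*(1036 + (463/55)*(-30062/55))/(185*463) = -55*(1036 - 13918706/3025)/(185*463) = -55*(-10784806)/(185*463*3025) = -1*(-10784806/4711025) = 10784806/4711025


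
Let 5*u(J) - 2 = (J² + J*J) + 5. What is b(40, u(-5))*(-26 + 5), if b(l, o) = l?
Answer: -840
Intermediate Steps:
u(J) = 7/5 + 2*J²/5 (u(J) = ⅖ + ((J² + J*J) + 5)/5 = ⅖ + ((J² + J²) + 5)/5 = ⅖ + (2*J² + 5)/5 = ⅖ + (5 + 2*J²)/5 = ⅖ + (1 + 2*J²/5) = 7/5 + 2*J²/5)
b(40, u(-5))*(-26 + 5) = 40*(-26 + 5) = 40*(-21) = -840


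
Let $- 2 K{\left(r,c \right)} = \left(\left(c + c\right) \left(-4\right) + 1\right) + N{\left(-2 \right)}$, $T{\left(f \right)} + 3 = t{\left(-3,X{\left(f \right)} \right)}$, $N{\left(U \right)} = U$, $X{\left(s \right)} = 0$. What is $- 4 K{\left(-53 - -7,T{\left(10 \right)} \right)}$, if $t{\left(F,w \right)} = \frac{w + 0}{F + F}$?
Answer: $46$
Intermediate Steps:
$t{\left(F,w \right)} = \frac{w}{2 F}$
$T{\left(f \right)} = -3$ ($T{\left(f \right)} = -3 + \frac{1}{2} \cdot 0 \frac{1}{-3} = -3 + \frac{1}{2} \cdot 0 \left(- \frac{1}{3}\right) = -3 + 0 = -3$)
$K{\left(r,c \right)} = \frac{1}{2} + 4 c$ ($K{\left(r,c \right)} = - \frac{\left(\left(c + c\right) \left(-4\right) + 1\right) - 2}{2} = - \frac{\left(2 c \left(-4\right) + 1\right) - 2}{2} = - \frac{\left(- 8 c + 1\right) - 2}{2} = - \frac{\left(1 - 8 c\right) - 2}{2} = - \frac{-1 - 8 c}{2} = \frac{1}{2} + 4 c$)
$- 4 K{\left(-53 - -7,T{\left(10 \right)} \right)} = - 4 \left(\frac{1}{2} + 4 \left(-3\right)\right) = - 4 \left(\frac{1}{2} - 12\right) = \left(-4\right) \left(- \frac{23}{2}\right) = 46$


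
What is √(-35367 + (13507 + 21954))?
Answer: √94 ≈ 9.6954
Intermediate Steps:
√(-35367 + (13507 + 21954)) = √(-35367 + 35461) = √94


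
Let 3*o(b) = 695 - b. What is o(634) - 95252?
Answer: -285695/3 ≈ -95232.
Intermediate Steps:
o(b) = 695/3 - b/3 (o(b) = (695 - b)/3 = 695/3 - b/3)
o(634) - 95252 = (695/3 - ⅓*634) - 95252 = (695/3 - 634/3) - 95252 = 61/3 - 95252 = -285695/3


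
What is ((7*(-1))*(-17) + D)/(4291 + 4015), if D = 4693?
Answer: 2406/4153 ≈ 0.57934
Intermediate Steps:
((7*(-1))*(-17) + D)/(4291 + 4015) = ((7*(-1))*(-17) + 4693)/(4291 + 4015) = (-7*(-17) + 4693)/8306 = (119 + 4693)*(1/8306) = 4812*(1/8306) = 2406/4153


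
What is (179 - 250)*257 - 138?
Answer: -18385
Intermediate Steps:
(179 - 250)*257 - 138 = -71*257 - 138 = -18247 - 138 = -18385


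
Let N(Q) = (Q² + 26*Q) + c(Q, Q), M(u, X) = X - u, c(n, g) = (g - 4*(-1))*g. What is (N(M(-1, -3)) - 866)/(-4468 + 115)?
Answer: 306/1451 ≈ 0.21089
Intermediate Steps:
c(n, g) = g*(4 + g) (c(n, g) = (g + 4)*g = (4 + g)*g = g*(4 + g))
N(Q) = Q² + 26*Q + Q*(4 + Q) (N(Q) = (Q² + 26*Q) + Q*(4 + Q) = Q² + 26*Q + Q*(4 + Q))
(N(M(-1, -3)) - 866)/(-4468 + 115) = (2*(-3 - 1*(-1))*(15 + (-3 - 1*(-1))) - 866)/(-4468 + 115) = (2*(-3 + 1)*(15 + (-3 + 1)) - 866)/(-4353) = (2*(-2)*(15 - 2) - 866)*(-1/4353) = (2*(-2)*13 - 866)*(-1/4353) = (-52 - 866)*(-1/4353) = -918*(-1/4353) = 306/1451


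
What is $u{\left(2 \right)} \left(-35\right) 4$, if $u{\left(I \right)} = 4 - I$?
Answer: $-280$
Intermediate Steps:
$u{\left(2 \right)} \left(-35\right) 4 = \left(4 - 2\right) \left(-35\right) 4 = 2 \left(-35\right) 4 = \left(-70\right) 4 = -280$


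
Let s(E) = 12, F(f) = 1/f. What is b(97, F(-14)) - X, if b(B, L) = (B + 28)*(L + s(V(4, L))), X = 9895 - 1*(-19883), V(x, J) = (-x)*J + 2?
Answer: -396017/14 ≈ -28287.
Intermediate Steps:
V(x, J) = 2 - J*x (V(x, J) = -J*x + 2 = 2 - J*x)
X = 29778 (X = 9895 + 19883 = 29778)
b(B, L) = (12 + L)*(28 + B) (b(B, L) = (B + 28)*(L + 12) = (28 + B)*(12 + L) = (12 + L)*(28 + B))
b(97, F(-14)) - X = (336 + 12*97 + 28/(-14) + 97/(-14)) - 1*29778 = (336 + 1164 + 28*(-1/14) + 97*(-1/14)) - 29778 = (336 + 1164 - 2 - 97/14) - 29778 = 20875/14 - 29778 = -396017/14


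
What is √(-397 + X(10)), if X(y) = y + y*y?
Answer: I*√287 ≈ 16.941*I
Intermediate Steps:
X(y) = y + y²
√(-397 + X(10)) = √(-397 + 10*(1 + 10)) = √(-397 + 10*11) = √(-397 + 110) = √(-287) = I*√287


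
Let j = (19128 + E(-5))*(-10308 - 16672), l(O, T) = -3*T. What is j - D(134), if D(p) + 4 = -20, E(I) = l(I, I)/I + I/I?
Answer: -516019456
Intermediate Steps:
E(I) = -2 (E(I) = (-3*I)/I + I/I = -3 + 1 = -2)
D(p) = -24 (D(p) = -4 - 20 = -24)
j = -516019480 (j = (19128 - 2)*(-10308 - 16672) = 19126*(-26980) = -516019480)
j - D(134) = -516019480 - 1*(-24) = -516019480 + 24 = -516019456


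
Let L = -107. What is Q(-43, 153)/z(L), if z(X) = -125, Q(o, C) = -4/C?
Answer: 4/19125 ≈ 0.00020915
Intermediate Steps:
Q(-43, 153)/z(L) = -4/153/(-125) = -4*1/153*(-1/125) = -4/153*(-1/125) = 4/19125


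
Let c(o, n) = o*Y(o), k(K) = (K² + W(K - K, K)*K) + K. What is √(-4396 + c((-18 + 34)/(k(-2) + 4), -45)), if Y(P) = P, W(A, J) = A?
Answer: 10*I*√395/3 ≈ 66.249*I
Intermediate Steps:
k(K) = K + K² (k(K) = (K² + (K - K)*K) + K = (K² + 0*K) + K = (K² + 0) + K = K² + K = K + K²)
c(o, n) = o² (c(o, n) = o*o = o²)
√(-4396 + c((-18 + 34)/(k(-2) + 4), -45)) = √(-4396 + ((-18 + 34)/(-2*(1 - 2) + 4))²) = √(-4396 + (16/(-2*(-1) + 4))²) = √(-4396 + (16/(2 + 4))²) = √(-4396 + (16/6)²) = √(-4396 + (16*(⅙))²) = √(-4396 + (8/3)²) = √(-4396 + 64/9) = √(-39500/9) = 10*I*√395/3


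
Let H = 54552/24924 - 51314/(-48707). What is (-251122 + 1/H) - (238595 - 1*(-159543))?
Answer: -212957957947561/328001200 ≈ -6.4926e+5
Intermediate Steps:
H = 328001200/101164439 (H = 54552*(1/24924) - 51314*(-1/48707) = 4546/2077 + 51314/48707 = 328001200/101164439 ≈ 3.2423)
(-251122 + 1/H) - (238595 - 1*(-159543)) = (-251122 + 1/(328001200/101164439)) - (238595 - 1*(-159543)) = (-251122 + 101164439/328001200) - (238595 + 159543) = -82368216181961/328001200 - 1*398138 = -82368216181961/328001200 - 398138 = -212957957947561/328001200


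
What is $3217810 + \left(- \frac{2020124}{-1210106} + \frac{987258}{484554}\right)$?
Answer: $\frac{157233560349025707}{48863475227} \approx 3.2178 \cdot 10^{6}$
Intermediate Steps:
$3217810 + \left(- \frac{2020124}{-1210106} + \frac{987258}{484554}\right) = 3217810 + \left(\left(-2020124\right) \left(- \frac{1}{1210106}\right) + 987258 \cdot \frac{1}{484554}\right) = 3217810 + \left(\frac{1010062}{605053} + \frac{164543}{80759}\right) = 3217810 + \frac{181128832837}{48863475227} = \frac{157233560349025707}{48863475227}$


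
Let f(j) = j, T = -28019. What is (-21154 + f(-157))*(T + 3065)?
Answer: 531794694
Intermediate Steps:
(-21154 + f(-157))*(T + 3065) = (-21154 - 157)*(-28019 + 3065) = -21311*(-24954) = 531794694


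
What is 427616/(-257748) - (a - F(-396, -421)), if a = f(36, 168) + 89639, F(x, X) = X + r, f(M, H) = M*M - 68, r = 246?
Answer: -5866580258/64437 ≈ -91044.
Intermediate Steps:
f(M, H) = -68 + M**2 (f(M, H) = M**2 - 68 = -68 + M**2)
F(x, X) = 246 + X (F(x, X) = X + 246 = 246 + X)
a = 90867 (a = (-68 + 36**2) + 89639 = (-68 + 1296) + 89639 = 1228 + 89639 = 90867)
427616/(-257748) - (a - F(-396, -421)) = 427616/(-257748) - (90867 - (246 - 421)) = 427616*(-1/257748) - (90867 - 1*(-175)) = -106904/64437 - (90867 + 175) = -106904/64437 - 1*91042 = -106904/64437 - 91042 = -5866580258/64437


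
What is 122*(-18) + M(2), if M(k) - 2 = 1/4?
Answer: -8775/4 ≈ -2193.8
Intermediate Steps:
M(k) = 9/4 (M(k) = 2 + 1/4 = 9/4)
122*(-18) + M(2) = 122*(-18) + 9/4 = -2196 + 9/4 = -8775/4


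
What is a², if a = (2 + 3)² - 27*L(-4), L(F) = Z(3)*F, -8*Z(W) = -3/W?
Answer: 5929/4 ≈ 1482.3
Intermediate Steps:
Z(W) = 3/(8*W) (Z(W) = -(-3)/(8*W) = 3/(8*W))
L(F) = F/8 (L(F) = ((3/8)/3)*F = ((3/8)*(⅓))*F = F/8)
a = 77/2 (a = (2 + 3)² - 27*(-4)/8 = 5² - 27*(-½) = 25 + 27/2 = 77/2 ≈ 38.500)
a² = (77/2)² = 5929/4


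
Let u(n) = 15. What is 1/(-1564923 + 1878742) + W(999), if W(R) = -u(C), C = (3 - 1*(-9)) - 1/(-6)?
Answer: -4707284/313819 ≈ -15.000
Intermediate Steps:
C = 73/6 (C = (3 + 9) - 1*(-⅙) = 12 + ⅙ = 73/6 ≈ 12.167)
W(R) = -15 (W(R) = -1*15 = -15)
1/(-1564923 + 1878742) + W(999) = 1/(-1564923 + 1878742) - 15 = 1/313819 - 15 = -4707284/313819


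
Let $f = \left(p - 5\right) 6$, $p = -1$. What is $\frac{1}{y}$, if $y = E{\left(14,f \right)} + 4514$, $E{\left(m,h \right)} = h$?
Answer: $\frac{1}{4478} \approx 0.00022331$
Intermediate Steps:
$f = -36$ ($f = \left(-1 - 5\right) 6 = \left(-6\right) 6 = -36$)
$y = 4478$ ($y = -36 + 4514 = 4478$)
$\frac{1}{y} = \frac{1}{4478}$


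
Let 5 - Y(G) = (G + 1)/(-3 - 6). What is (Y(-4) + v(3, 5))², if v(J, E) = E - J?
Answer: 400/9 ≈ 44.444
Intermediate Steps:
Y(G) = 46/9 + G/9 (Y(G) = 5 - (G + 1)/(-3 - 6) = 5 - (1 + G)/(-9) = 5 - (1 + G)*(-1)/9 = 5 - (-⅑ - G/9) = 5 + (⅑ + G/9) = 46/9 + G/9)
(Y(-4) + v(3, 5))² = ((46/9 + (⅑)*(-4)) + (5 - 1*3))² = ((46/9 - 4/9) + (5 - 3))² = (14/3 + 2)² = (20/3)² = 400/9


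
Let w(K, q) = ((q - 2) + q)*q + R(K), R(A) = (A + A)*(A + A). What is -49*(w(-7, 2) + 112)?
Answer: -15288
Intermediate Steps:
R(A) = 4*A² (R(A) = (2*A)*(2*A) = 4*A²)
w(K, q) = 4*K² + q*(-2 + 2*q) (w(K, q) = ((q - 2) + q)*q + 4*K² = ((-2 + q) + q)*q + 4*K² = (-2 + 2*q)*q + 4*K² = q*(-2 + 2*q) + 4*K² = 4*K² + q*(-2 + 2*q))
-49*(w(-7, 2) + 112) = -49*((-2*2 + 2*2² + 4*(-7)²) + 112) = -49*((-4 + 2*4 + 4*49) + 112) = -49*((-4 + 8 + 196) + 112) = -49*(200 + 112) = -49*312 = -15288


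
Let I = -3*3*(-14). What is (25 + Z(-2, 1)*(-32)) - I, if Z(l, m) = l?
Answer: -37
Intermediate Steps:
I = 126 (I = -9*(-14) = 126)
(25 + Z(-2, 1)*(-32)) - I = (25 - 2*(-32)) - 1*126 = (25 + 64) - 126 = 89 - 126 = -37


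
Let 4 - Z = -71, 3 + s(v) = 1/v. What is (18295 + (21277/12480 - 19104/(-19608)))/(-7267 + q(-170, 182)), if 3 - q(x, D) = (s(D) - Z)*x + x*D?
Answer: 1305962452123/743489085120 ≈ 1.7565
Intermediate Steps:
s(v) = -3 + 1/v
Z = 75 (Z = 4 - 1*(-71) = 4 + 71 = 75)
q(x, D) = 3 - D*x - x*(-78 + 1/D) (q(x, D) = 3 - (((-3 + 1/D) - 1*75)*x + x*D) = 3 - (((-3 + 1/D) - 75)*x + D*x) = 3 - ((-78 + 1/D)*x + D*x) = 3 - (x*(-78 + 1/D) + D*x) = 3 - (D*x + x*(-78 + 1/D)) = 3 + (-D*x - x*(-78 + 1/D)) = 3 - D*x - x*(-78 + 1/D))
(18295 + (21277/12480 - 19104/(-19608)))/(-7267 + q(-170, 182)) = (18295 + (21277/12480 - 19104/(-19608)))/(-7267 + (3 + 78*(-170) - 1*182*(-170) - 1*(-170)/182)) = (18295 + (21277*(1/12480) - 19104*(-1/19608)))/(-7267 + (3 - 13260 + 30940 - 1*(-170)*1/182)) = (18295 + (21277/12480 + 796/817))/(-7267 + (3 - 13260 + 30940 + 85/91)) = (18295 + 27317389/10196160)/(-7267 + 1609238/91) = 186566064589/(10196160*(947941/91)) = (186566064589/10196160)*(91/947941) = 1305962452123/743489085120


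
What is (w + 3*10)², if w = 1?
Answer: 961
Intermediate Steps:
(w + 3*10)² = (1 + 3*10)² = (1 + 30)² = 31² = 961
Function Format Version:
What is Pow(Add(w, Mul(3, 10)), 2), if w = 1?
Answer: 961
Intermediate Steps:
Pow(Add(w, Mul(3, 10)), 2) = Pow(Add(1, Mul(3, 10)), 2) = Pow(Add(1, 30), 2) = Pow(31, 2) = 961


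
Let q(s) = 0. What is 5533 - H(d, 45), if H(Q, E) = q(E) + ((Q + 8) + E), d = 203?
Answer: 5277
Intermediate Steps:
H(Q, E) = 8 + E + Q (H(Q, E) = 0 + ((Q + 8) + E) = 0 + ((8 + Q) + E) = 0 + (8 + E + Q) = 8 + E + Q)
5533 - H(d, 45) = 5533 - (8 + 45 + 203) = 5533 - 1*256 = 5533 - 256 = 5277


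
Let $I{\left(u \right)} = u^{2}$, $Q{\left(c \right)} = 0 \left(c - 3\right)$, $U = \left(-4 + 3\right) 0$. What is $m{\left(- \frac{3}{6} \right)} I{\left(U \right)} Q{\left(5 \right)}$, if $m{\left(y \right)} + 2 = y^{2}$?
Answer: $0$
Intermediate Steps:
$m{\left(y \right)} = -2 + y^{2}$
$U = 0$ ($U = \left(-1\right) 0 = 0$)
$Q{\left(c \right)} = 0$ ($Q{\left(c \right)} = 0 \left(-3 + c\right) = 0$)
$m{\left(- \frac{3}{6} \right)} I{\left(U \right)} Q{\left(5 \right)} = \left(-2 + \left(- \frac{3}{6}\right)^{2}\right) 0^{2} \cdot 0 = \left(-2 + \left(\left(-3\right) \frac{1}{6}\right)^{2}\right) 0 \cdot 0 = \left(-2 + \left(- \frac{1}{2}\right)^{2}\right) 0 \cdot 0 = \left(-2 + \frac{1}{4}\right) 0 \cdot 0 = \left(- \frac{7}{4}\right) 0 \cdot 0 = 0 \cdot 0 = 0$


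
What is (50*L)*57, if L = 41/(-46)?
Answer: -58425/23 ≈ -2540.2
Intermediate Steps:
L = -41/46 (L = 41*(-1/46) = -41/46 ≈ -0.89130)
(50*L)*57 = (50*(-41/46))*57 = -1025/23*57 = -58425/23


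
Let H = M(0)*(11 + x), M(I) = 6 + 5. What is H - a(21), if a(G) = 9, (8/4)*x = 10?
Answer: 167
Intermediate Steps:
x = 5 (x = (1/2)*10 = 5)
M(I) = 11
H = 176 (H = 11*(11 + 5) = 11*16 = 176)
H - a(21) = 176 - 1*9 = 176 - 9 = 167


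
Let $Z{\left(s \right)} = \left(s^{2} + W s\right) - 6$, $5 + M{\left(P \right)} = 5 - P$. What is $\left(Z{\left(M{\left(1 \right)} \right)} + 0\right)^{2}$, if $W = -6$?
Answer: $1$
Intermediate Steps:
$M{\left(P \right)} = - P$ ($M{\left(P \right)} = -5 - \left(-5 + P\right) = - P$)
$Z{\left(s \right)} = -6 + s^{2} - 6 s$ ($Z{\left(s \right)} = \left(s^{2} - 6 s\right) - 6 = -6 + s^{2} - 6 s$)
$\left(Z{\left(M{\left(1 \right)} \right)} + 0\right)^{2} = \left(\left(-6 + \left(\left(-1\right) 1\right)^{2} - 6 \left(\left(-1\right) 1\right)\right) + 0\right)^{2} = \left(\left(-6 + \left(-1\right)^{2} - -6\right) + 0\right)^{2} = \left(\left(-6 + 1 + 6\right) + 0\right)^{2} = \left(1 + 0\right)^{2} = 1^{2} = 1$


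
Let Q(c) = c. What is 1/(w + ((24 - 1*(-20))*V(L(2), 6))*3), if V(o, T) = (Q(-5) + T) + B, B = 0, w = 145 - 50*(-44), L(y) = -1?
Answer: 1/2477 ≈ 0.00040371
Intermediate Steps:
w = 2345 (w = 145 + 2200 = 2345)
V(o, T) = -5 + T (V(o, T) = (-5 + T) + 0 = -5 + T)
1/(w + ((24 - 1*(-20))*V(L(2), 6))*3) = 1/(2345 + ((24 - 1*(-20))*(-5 + 6))*3) = 1/(2345 + ((24 + 20)*1)*3) = 1/(2345 + (44*1)*3) = 1/(2345 + 44*3) = 1/(2345 + 132) = 1/2477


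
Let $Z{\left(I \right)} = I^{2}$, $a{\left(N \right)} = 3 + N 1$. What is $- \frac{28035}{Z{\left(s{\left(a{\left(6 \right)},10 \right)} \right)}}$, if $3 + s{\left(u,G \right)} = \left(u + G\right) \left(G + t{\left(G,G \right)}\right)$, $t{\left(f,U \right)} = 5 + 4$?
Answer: $- \frac{28035}{128164} \approx -0.21874$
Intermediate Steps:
$t{\left(f,U \right)} = 9$
$a{\left(N \right)} = 3 + N$
$s{\left(u,G \right)} = -3 + \left(9 + G\right) \left(G + u\right)$ ($s{\left(u,G \right)} = -3 + \left(u + G\right) \left(G + 9\right) = -3 + \left(G + u\right) \left(9 + G\right) = -3 + \left(9 + G\right) \left(G + u\right)$)
$- \frac{28035}{Z{\left(s{\left(a{\left(6 \right)},10 \right)} \right)}} = - \frac{28035}{\left(-3 + 10^{2} + 9 \cdot 10 + 9 \left(3 + 6\right) + 10 \left(3 + 6\right)\right)^{2}} = - \frac{28035}{\left(-3 + 100 + 90 + 9 \cdot 9 + 10 \cdot 9\right)^{2}} = - \frac{28035}{\left(-3 + 100 + 90 + 81 + 90\right)^{2}} = - \frac{28035}{358^{2}} = - \frac{28035}{128164}$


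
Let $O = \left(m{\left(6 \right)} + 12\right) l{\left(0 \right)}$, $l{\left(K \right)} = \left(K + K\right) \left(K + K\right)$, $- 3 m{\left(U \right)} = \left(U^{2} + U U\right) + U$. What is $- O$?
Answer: $0$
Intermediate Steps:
$m{\left(U \right)} = - \frac{2 U^{2}}{3} - \frac{U}{3}$ ($m{\left(U \right)} = - \frac{\left(U^{2} + U U\right) + U}{3} = - \frac{\left(U^{2} + U^{2}\right) + U}{3} = - \frac{2 U^{2} + U}{3} = - \frac{U + 2 U^{2}}{3} = - \frac{2 U^{2}}{3} - \frac{U}{3}$)
$l{\left(K \right)} = 4 K^{2}$ ($l{\left(K \right)} = 2 K 2 K = 4 K^{2}$)
$O = 0$ ($O = \left(\left(- \frac{1}{3}\right) 6 \left(1 + 2 \cdot 6\right) + 12\right) 4 \cdot 0^{2} = \left(\left(- \frac{1}{3}\right) 6 \left(1 + 12\right) + 12\right) 4 \cdot 0 = \left(\left(- \frac{1}{3}\right) 6 \cdot 13 + 12\right) 0 = \left(-26 + 12\right) 0 = \left(-14\right) 0 = 0$)
$- O = \left(-1\right) 0 = 0$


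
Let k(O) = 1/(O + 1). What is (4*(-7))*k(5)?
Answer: -14/3 ≈ -4.6667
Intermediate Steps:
k(O) = 1/(1 + O)
(4*(-7))*k(5) = (4*(-7))/(1 + 5) = -28/6 = -28*1/6 = -14/3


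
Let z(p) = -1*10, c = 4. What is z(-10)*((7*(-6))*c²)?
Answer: 6720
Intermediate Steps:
z(p) = -10
z(-10)*((7*(-6))*c²) = -10*7*(-6)*4² = -(-420)*16 = -10*(-672) = 6720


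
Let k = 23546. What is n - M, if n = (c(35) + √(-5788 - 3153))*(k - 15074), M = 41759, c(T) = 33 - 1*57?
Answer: -245087 + 8472*I*√8941 ≈ -2.4509e+5 + 8.0109e+5*I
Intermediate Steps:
c(T) = -24 (c(T) = 33 - 57 = -24)
n = -203328 + 8472*I*√8941 (n = (-24 + √(-5788 - 3153))*(23546 - 15074) = (-24 + √(-8941))*8472 = (-24 + I*√8941)*8472 = -203328 + 8472*I*√8941 ≈ -2.0333e+5 + 8.0109e+5*I)
n - M = (-203328 + 8472*I*√8941) - 1*41759 = (-203328 + 8472*I*√8941) - 41759 = -245087 + 8472*I*√8941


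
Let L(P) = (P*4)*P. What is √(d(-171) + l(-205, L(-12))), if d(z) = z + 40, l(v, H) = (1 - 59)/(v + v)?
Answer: I*√5499330/205 ≈ 11.439*I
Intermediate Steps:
L(P) = 4*P² (L(P) = (4*P)*P = 4*P²)
l(v, H) = -29/v (l(v, H) = -58*1/(2*v) = -29/v)
d(z) = 40 + z
√(d(-171) + l(-205, L(-12))) = √((40 - 171) - 29/(-205)) = √(-131 - 29*(-1/205)) = √(-131 + 29/205) = √(-26826/205) = I*√5499330/205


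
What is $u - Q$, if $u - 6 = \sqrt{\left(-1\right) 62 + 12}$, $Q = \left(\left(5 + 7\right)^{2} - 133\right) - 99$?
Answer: $94 + 5 i \sqrt{2} \approx 94.0 + 7.0711 i$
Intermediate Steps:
$Q = -88$ ($Q = \left(12^{2} - 133\right) - 99 = \left(144 - 133\right) - 99 = 11 - 99 = -88$)
$u = 6 + 5 i \sqrt{2}$ ($u = 6 + \sqrt{\left(-1\right) 62 + 12} = 6 + \sqrt{-62 + 12} = 6 + \sqrt{-50} = 6 + 5 i \sqrt{2} \approx 6.0 + 7.0711 i$)
$u - Q = \left(6 + 5 i \sqrt{2}\right) - -88 = \left(6 + 5 i \sqrt{2}\right) + 88 = 94 + 5 i \sqrt{2}$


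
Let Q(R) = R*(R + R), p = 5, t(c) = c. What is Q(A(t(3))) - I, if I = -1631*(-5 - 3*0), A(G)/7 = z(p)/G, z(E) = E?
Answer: -70945/9 ≈ -7882.8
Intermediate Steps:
A(G) = 35/G (A(G) = 7*(5/G) = 35/G)
Q(R) = 2*R**2 (Q(R) = R*(2*R) = 2*R**2)
I = 8155 (I = -1631*(-5 + 0) = -1631*(-5) = 8155)
Q(A(t(3))) - I = 2*(35/3)**2 - 1*8155 = 2*(35*(1/3))**2 - 8155 = 2*(35/3)**2 - 8155 = 2*(1225/9) - 8155 = 2450/9 - 8155 = -70945/9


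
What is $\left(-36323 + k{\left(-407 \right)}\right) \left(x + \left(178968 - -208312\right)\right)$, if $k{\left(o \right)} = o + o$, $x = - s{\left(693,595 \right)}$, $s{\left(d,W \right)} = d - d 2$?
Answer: $-14408153301$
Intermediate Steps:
$s{\left(d,W \right)} = - d$ ($s{\left(d,W \right)} = d - 2 d = - d$)
$x = 693$ ($x = - \left(-1\right) 693 = \left(-1\right) \left(-693\right) = 693$)
$k{\left(o \right)} = 2 o$
$\left(-36323 + k{\left(-407 \right)}\right) \left(x + \left(178968 - -208312\right)\right) = \left(-36323 + 2 \left(-407\right)\right) \left(693 + \left(178968 - -208312\right)\right) = \left(-36323 - 814\right) \left(693 + \left(178968 + 208312\right)\right) = - 37137 \left(693 + 387280\right) = \left(-37137\right) 387973 = -14408153301$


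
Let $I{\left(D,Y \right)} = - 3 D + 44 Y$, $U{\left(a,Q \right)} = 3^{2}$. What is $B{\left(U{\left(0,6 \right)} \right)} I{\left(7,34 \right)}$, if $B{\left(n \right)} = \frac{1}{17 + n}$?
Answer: $\frac{1475}{26} \approx 56.731$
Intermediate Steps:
$U{\left(a,Q \right)} = 9$
$B{\left(U{\left(0,6 \right)} \right)} I{\left(7,34 \right)} = \frac{\left(-3\right) 7 + 44 \cdot 34}{17 + 9} = \frac{-21 + 1496}{26} = \frac{1}{26} \cdot 1475 = \frac{1475}{26}$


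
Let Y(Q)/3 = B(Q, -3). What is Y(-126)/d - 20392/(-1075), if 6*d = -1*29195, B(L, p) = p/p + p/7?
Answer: 833466736/43938475 ≈ 18.969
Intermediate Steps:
B(L, p) = 1 + p/7 (B(L, p) = 1 + p*(1/7) = 1 + p/7)
Y(Q) = 12/7 (Y(Q) = 3*(1 + (1/7)*(-3)) = 3*(1 - 3/7) = 3*(4/7) = 12/7)
d = -29195/6 (d = (-1*29195)/6 = (1/6)*(-29195) = -29195/6 ≈ -4865.8)
Y(-126)/d - 20392/(-1075) = 12/(7*(-29195/6)) - 20392/(-1075) = (12/7)*(-6/29195) - 20392*(-1/1075) = -72/204365 + 20392/1075 = 833466736/43938475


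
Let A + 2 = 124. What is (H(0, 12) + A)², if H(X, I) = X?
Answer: 14884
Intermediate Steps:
A = 122 (A = -2 + 124 = 122)
(H(0, 12) + A)² = (0 + 122)² = 122² = 14884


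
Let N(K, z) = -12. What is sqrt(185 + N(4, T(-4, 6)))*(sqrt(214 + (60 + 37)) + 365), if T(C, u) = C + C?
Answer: sqrt(173)*(365 + sqrt(311)) ≈ 5032.8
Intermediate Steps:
T(C, u) = 2*C
sqrt(185 + N(4, T(-4, 6)))*(sqrt(214 + (60 + 37)) + 365) = sqrt(185 - 12)*(sqrt(214 + (60 + 37)) + 365) = sqrt(173)*(sqrt(214 + 97) + 365) = sqrt(173)*(sqrt(311) + 365) = sqrt(173)*(365 + sqrt(311))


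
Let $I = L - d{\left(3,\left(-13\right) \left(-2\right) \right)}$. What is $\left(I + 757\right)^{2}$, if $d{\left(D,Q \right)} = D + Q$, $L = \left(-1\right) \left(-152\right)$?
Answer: $774400$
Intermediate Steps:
$L = 152$
$I = 123$ ($I = 152 - \left(3 - -26\right) = 152 - \left(3 + 26\right) = 152 - 29 = 123$)
$\left(I + 757\right)^{2} = \left(123 + 757\right)^{2} = 880^{2} = 774400$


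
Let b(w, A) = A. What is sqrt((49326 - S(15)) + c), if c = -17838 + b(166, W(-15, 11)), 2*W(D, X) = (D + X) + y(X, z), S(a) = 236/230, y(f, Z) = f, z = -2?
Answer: sqrt(1665846070)/230 ≈ 177.46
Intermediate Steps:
S(a) = 118/115 (S(a) = 236*(1/230) = 118/115)
W(D, X) = X + D/2 (W(D, X) = ((D + X) + X)/2 = (D + 2*X)/2 = X + D/2)
c = -35669/2 (c = -17838 + (11 + (1/2)*(-15)) = -17838 + (11 - 15/2) = -17838 + 7/2 = -35669/2 ≈ -17835.)
sqrt((49326 - S(15)) + c) = sqrt((49326 - 1*118/115) - 35669/2) = sqrt((49326 - 118/115) - 35669/2) = sqrt(5672372/115 - 35669/2) = sqrt(7242809/230) = sqrt(1665846070)/230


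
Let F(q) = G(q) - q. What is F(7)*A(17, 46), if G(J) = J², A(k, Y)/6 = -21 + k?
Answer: -1008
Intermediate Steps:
A(k, Y) = -126 + 6*k (A(k, Y) = 6*(-21 + k) = -126 + 6*k)
F(q) = q² - q
F(7)*A(17, 46) = (7*(-1 + 7))*(-126 + 6*17) = (7*6)*(-126 + 102) = 42*(-24) = -1008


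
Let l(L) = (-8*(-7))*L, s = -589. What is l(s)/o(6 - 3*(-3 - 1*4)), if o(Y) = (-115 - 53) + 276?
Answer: -8246/27 ≈ -305.41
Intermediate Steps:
l(L) = 56*L
o(Y) = 108 (o(Y) = -168 + 276 = 108)
l(s)/o(6 - 3*(-3 - 1*4)) = (56*(-589))/108 = -32984*1/108 = -8246/27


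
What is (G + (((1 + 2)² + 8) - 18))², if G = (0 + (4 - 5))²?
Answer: 0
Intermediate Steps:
G = 1 (G = (0 - 1)² = (-1)² = 1)
(G + (((1 + 2)² + 8) - 18))² = (1 + (((1 + 2)² + 8) - 18))² = (1 + ((3² + 8) - 18))² = (1 + ((9 + 8) - 18))² = (1 + (17 - 18))² = (1 - 1)² = 0² = 0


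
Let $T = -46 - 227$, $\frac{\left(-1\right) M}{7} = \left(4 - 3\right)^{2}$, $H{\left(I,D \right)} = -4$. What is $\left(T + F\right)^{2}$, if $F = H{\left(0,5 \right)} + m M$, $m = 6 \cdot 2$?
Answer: $130321$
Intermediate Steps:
$m = 12$
$M = -7$ ($M = - 7 \left(4 - 3\right)^{2} = - 7 \cdot 1^{2} = \left(-7\right) 1 = -7$)
$T = -273$
$F = -88$ ($F = -4 + 12 \left(-7\right) = -4 - 84 = -88$)
$\left(T + F\right)^{2} = \left(-273 - 88\right)^{2} = \left(-361\right)^{2} = 130321$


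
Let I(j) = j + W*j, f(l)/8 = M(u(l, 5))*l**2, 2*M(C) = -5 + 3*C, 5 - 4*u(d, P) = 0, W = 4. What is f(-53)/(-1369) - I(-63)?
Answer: 445280/1369 ≈ 325.26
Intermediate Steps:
u(d, P) = 5/4 (u(d, P) = 5/4 - 1/4*0 = 5/4 + 0 = 5/4)
M(C) = -5/2 + 3*C/2 (M(C) = (-5 + 3*C)/2 = -5/2 + 3*C/2)
f(l) = -5*l**2 (f(l) = 8*((-5/2 + (3/2)*(5/4))*l**2) = 8*((-5/2 + 15/8)*l**2) = 8*(-5*l**2/8) = -5*l**2)
I(j) = 5*j (I(j) = j + 4*j = 5*j)
f(-53)/(-1369) - I(-63) = -5*(-53)**2/(-1369) - 5*(-63) = -5*2809*(-1/1369) - 1*(-315) = -14045*(-1/1369) + 315 = 14045/1369 + 315 = 445280/1369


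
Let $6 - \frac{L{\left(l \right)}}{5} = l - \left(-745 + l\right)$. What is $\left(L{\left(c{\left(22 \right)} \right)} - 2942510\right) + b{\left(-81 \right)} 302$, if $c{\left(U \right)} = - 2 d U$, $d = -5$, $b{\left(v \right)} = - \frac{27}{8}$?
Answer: $- \frac{11788897}{4} \approx -2.9472 \cdot 10^{6}$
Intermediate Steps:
$b{\left(v \right)} = - \frac{27}{8}$ ($b{\left(v \right)} = \left(-27\right) \frac{1}{8} = - \frac{27}{8}$)
$c{\left(U \right)} = 10 U$ ($c{\left(U \right)} = \left(-2\right) \left(-5\right) U = 10 U$)
$L{\left(l \right)} = -3695$ ($L{\left(l \right)} = 30 - 5 \left(l - \left(-745 + l\right)\right) = 30 - 3725 = -3695$)
$\left(L{\left(c{\left(22 \right)} \right)} - 2942510\right) + b{\left(-81 \right)} 302 = \left(-3695 - 2942510\right) - \frac{4077}{4} = -2946205 - \frac{4077}{4} = - \frac{11788897}{4}$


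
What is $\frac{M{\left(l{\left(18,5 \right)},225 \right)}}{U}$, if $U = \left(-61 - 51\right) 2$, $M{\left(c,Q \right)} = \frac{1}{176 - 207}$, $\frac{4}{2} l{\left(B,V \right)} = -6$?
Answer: $\frac{1}{6944} \approx 0.00014401$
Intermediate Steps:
$l{\left(B,V \right)} = -3$ ($l{\left(B,V \right)} = \frac{1}{2} \left(-6\right) = -3$)
$M{\left(c,Q \right)} = - \frac{1}{31}$ ($M{\left(c,Q \right)} = \frac{1}{-31} = - \frac{1}{31}$)
$U = -224$ ($U = \left(-112\right) 2 = -224$)
$\frac{M{\left(l{\left(18,5 \right)},225 \right)}}{U} = - \frac{1}{31 \left(-224\right)} = \left(- \frac{1}{31}\right) \left(- \frac{1}{224}\right) = \frac{1}{6944}$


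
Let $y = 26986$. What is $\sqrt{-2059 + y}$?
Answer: $\sqrt{24927} \approx 157.88$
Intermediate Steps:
$\sqrt{-2059 + y} = \sqrt{-2059 + 26986} = \sqrt{24927}$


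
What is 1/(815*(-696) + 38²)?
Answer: -1/565796 ≈ -1.7674e-6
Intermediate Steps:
1/(815*(-696) + 38²) = 1/(-567240 + 1444) = 1/(-565796) = -1/565796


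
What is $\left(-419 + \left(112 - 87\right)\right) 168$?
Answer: $-66192$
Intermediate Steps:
$\left(-419 + \left(112 - 87\right)\right) 168 = \left(-419 + 25\right) 168 = \left(-394\right) 168 = -66192$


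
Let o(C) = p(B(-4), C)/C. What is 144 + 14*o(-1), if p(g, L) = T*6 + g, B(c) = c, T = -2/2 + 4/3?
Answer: 172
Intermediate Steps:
T = ⅓ (T = -2*½ + 4*(⅓) = -1 + 4/3 = ⅓ ≈ 0.33333)
p(g, L) = 2 + g (p(g, L) = (⅓)*6 + g = 2 + g)
o(C) = -2/C (o(C) = (2 - 4)/C = -2/C)
144 + 14*o(-1) = 144 + 14*(-2/(-1)) = 144 + 14*(-2*(-1)) = 144 + 14*2 = 144 + 28 = 172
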